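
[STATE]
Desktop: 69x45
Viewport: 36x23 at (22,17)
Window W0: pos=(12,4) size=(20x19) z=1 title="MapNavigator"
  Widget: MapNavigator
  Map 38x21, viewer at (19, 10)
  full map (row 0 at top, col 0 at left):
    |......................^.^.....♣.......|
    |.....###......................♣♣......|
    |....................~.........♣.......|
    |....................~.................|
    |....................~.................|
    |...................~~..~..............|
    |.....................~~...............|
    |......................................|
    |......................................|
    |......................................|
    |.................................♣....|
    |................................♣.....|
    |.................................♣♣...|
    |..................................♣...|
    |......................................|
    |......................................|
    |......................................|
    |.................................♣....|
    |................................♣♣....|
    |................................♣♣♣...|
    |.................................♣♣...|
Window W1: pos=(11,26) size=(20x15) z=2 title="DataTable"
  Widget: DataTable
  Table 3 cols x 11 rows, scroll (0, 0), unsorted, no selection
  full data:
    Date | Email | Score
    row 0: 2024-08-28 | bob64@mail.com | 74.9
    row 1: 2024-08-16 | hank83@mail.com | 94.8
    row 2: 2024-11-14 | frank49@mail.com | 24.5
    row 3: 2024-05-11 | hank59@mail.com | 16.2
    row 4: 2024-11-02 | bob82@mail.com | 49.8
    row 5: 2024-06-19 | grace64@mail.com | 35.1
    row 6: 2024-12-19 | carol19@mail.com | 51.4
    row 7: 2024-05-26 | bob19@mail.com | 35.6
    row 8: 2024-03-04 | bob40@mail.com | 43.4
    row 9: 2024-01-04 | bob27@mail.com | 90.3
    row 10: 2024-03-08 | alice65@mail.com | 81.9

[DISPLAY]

.........┃                          
.........┃                          
.........┃                          
.........┃                          
.........┃                          
━━━━━━━━━┛                          
                                    
                                    
                                    
━━━━━━━━┓                           
        ┃                           
────────┨                           
│Email  ┃                           
┼───────┃                           
│bob64@m┃                           
│hank83@┃                           
│frank49┃                           
│hank59@┃                           
│bob82@m┃                           
│grace64┃                           
│carol19┃                           
│bob19@m┃                           
│bob40@m┃                           


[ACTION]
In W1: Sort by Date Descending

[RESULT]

.........┃                          
.........┃                          
.........┃                          
.........┃                          
.........┃                          
━━━━━━━━━┛                          
                                    
                                    
                                    
━━━━━━━━┓                           
        ┃                           
────────┨                           
│Email  ┃                           
┼───────┃                           
│carol19┃                           
│frank49┃                           
│bob82@m┃                           
│bob64@m┃                           
│hank83@┃                           
│grace64┃                           
│bob19@m┃                           
│hank59@┃                           
│alice65┃                           


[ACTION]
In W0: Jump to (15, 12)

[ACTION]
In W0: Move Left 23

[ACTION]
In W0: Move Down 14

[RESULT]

         ┃                          
         ┃                          
         ┃                          
         ┃                          
         ┃                          
━━━━━━━━━┛                          
                                    
                                    
                                    
━━━━━━━━┓                           
        ┃                           
────────┨                           
│Email  ┃                           
┼───────┃                           
│carol19┃                           
│frank49┃                           
│bob82@m┃                           
│bob64@m┃                           
│hank83@┃                           
│grace64┃                           
│bob19@m┃                           
│hank59@┃                           
│alice65┃                           


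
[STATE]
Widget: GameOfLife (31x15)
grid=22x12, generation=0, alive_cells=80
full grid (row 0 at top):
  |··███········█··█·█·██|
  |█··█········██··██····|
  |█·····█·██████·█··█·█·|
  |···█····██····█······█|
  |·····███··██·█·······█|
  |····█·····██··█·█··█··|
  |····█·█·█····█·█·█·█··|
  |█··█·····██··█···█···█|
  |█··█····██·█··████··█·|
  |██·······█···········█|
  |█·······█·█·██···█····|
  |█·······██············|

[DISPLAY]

Gen: 0                         
··███········█··█·█·██         
█··█········██··██····         
█·····█·██████·█··█·█·         
···█····██····█······█         
·····███··██·█·······█         
····█·····██··█·█··█··         
····█·█·█····█·█·█·█··         
█··█·····██··█···█···█         
█··█····██·█··████··█·         
██·······█···········█         
█·······█·█·██···█····         
█·······██············         
                               
                               


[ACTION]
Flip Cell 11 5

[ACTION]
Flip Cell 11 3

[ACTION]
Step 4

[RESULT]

Gen: 4                         
·········█····████····         
········█····█████····         
·····█·█·█···██···█·██         
·····█·█···········█·█         
······█············█··         
·····██···········█···         
··████················         
·█··█·················         
····█············█····         
█·██·········█·█·█····         
██······█··██·█·······         
········██████········         
                               
                               


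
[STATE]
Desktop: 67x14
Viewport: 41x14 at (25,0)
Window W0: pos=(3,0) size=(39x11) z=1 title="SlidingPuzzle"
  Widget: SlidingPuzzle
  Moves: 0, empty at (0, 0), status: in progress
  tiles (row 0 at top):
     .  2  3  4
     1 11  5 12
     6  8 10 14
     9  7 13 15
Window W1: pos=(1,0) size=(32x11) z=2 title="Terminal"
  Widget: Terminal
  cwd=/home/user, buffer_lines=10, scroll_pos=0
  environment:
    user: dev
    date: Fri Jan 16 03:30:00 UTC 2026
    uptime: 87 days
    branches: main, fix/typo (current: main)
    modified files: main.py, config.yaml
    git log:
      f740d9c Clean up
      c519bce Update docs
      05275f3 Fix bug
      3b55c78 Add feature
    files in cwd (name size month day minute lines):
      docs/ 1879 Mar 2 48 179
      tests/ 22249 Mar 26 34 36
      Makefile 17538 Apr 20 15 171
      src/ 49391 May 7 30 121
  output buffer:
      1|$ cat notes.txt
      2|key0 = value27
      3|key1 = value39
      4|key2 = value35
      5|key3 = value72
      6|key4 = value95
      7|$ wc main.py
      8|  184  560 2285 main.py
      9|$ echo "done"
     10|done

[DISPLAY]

━━━━━━━┓━━━━━━━━┓                        
       ┃        ┃                        
───────┨────────┨                        
       ┃        ┃                        
       ┃        ┃                        
       ┃        ┃                        
       ┃        ┃                        
       ┃        ┃                        
       ┃        ┃                        
       ┃        ┃                        
━━━━━━━┛━━━━━━━━┛                        
                                         
                                         
                                         


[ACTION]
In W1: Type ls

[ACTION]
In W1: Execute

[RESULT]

━━━━━━━┓━━━━━━━━┓                        
       ┃        ┃                        
───────┨────────┨                        
       ┃        ┃                        
       ┃        ┃                        
       ┃        ┃                        
       ┃        ┃                        
       ┃        ┃                        
  src/ ┃        ┃                        
       ┃        ┃                        
━━━━━━━┛━━━━━━━━┛                        
                                         
                                         
                                         


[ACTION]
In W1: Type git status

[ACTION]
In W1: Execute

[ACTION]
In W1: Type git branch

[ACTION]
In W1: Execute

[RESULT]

━━━━━━━┓━━━━━━━━┓                        
       ┃        ┃                        
───────┨────────┨                        
       ┃        ┃                        
n.py   ┃        ┃                        
fig.yam┃        ┃                        
       ┃        ┃                        
       ┃        ┃                        
       ┃        ┃                        
       ┃        ┃                        
━━━━━━━┛━━━━━━━━┛                        
                                         
                                         
                                         


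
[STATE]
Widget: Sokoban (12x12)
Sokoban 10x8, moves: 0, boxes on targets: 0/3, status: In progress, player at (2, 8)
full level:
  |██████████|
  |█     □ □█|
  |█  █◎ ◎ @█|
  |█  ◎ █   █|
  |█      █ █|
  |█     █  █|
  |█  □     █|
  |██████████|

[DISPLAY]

██████████  
█     □ □█  
█  █◎ ◎ @█  
█  ◎ █   █  
█      █ █  
█     █  █  
█  □     █  
██████████  
Moves: 0  0/
            
            
            


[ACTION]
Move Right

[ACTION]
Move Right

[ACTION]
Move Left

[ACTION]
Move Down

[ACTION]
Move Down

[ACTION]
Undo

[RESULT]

██████████  
█     □ □█  
█  █◎ ◎@ █  
█  ◎ █   █  
█      █ █  
█     █  █  
█  □     █  
██████████  
Moves: 1  0/
            
            
            


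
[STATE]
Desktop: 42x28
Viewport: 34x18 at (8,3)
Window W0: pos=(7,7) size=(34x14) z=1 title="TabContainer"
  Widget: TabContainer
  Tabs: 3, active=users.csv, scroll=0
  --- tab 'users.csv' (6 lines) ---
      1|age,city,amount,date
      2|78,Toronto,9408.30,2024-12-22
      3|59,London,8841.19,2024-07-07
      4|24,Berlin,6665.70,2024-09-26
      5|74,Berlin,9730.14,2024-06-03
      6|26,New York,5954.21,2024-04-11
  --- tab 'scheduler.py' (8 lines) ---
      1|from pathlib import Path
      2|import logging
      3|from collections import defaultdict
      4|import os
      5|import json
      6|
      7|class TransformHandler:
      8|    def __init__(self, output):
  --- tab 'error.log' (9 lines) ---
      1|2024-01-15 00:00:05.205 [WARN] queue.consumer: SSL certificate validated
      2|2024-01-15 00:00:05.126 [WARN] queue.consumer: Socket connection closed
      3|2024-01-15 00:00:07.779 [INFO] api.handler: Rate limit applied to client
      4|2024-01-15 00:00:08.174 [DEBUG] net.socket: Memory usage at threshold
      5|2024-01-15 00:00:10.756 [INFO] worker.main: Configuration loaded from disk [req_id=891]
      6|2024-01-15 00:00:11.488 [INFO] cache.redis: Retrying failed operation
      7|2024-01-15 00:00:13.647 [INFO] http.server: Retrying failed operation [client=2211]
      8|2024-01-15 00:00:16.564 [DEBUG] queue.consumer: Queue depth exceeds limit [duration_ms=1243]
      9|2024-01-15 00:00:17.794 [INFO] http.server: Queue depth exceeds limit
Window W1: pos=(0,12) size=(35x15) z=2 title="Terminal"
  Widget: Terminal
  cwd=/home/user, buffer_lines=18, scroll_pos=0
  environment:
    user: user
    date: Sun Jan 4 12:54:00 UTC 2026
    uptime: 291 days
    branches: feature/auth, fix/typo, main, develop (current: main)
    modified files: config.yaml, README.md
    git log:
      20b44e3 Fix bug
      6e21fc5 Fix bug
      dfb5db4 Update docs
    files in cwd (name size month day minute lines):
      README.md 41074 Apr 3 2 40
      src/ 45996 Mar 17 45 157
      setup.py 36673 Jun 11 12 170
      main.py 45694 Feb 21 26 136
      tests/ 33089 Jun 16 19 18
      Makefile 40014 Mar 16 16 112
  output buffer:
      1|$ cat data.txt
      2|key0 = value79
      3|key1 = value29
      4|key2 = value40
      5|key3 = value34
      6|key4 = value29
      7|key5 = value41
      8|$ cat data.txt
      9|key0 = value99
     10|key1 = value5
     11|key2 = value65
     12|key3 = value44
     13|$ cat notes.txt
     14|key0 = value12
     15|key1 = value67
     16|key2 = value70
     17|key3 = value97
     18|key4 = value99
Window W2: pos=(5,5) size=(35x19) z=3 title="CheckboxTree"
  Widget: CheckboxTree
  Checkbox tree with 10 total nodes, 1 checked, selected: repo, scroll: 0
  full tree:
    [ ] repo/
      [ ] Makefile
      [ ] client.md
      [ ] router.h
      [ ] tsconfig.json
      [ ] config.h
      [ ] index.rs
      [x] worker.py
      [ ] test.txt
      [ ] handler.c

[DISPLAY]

                                  
                                  
━━━━━━━━━━━━━━━━━━━━━━━━━━━━━━━┓  
heckboxTree                    ┃  
───────────────────────────────┨┓ 
-] repo/                       ┃┃ 
 [ ] Makefile                  ┃┨ 
 [ ] client.md                 ┃┃ 
 [ ] router.h                  ┃┃ 
 [ ] tsconfig.json             ┃┃ 
 [ ] config.h                  ┃┃ 
 [ ] index.rs                  ┃┃ 
 [x] worker.py                 ┃┃ 
 [ ] test.txt                  ┃┃ 
 [ ] handler.c                 ┃┃ 
                               ┃┃ 
                               ┃┃ 
                               ┃┛ 


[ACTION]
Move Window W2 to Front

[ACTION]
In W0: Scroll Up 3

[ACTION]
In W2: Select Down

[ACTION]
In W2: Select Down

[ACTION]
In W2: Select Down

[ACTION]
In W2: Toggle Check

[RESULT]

                                  
                                  
━━━━━━━━━━━━━━━━━━━━━━━━━━━━━━━┓  
heckboxTree                    ┃  
───────────────────────────────┨┓ 
-] repo/                       ┃┃ 
 [ ] Makefile                  ┃┨ 
 [ ] client.md                 ┃┃ 
 [x] router.h                  ┃┃ 
 [ ] tsconfig.json             ┃┃ 
 [ ] config.h                  ┃┃ 
 [ ] index.rs                  ┃┃ 
 [x] worker.py                 ┃┃ 
 [ ] test.txt                  ┃┃ 
 [ ] handler.c                 ┃┃ 
                               ┃┃ 
                               ┃┃ 
                               ┃┛ 


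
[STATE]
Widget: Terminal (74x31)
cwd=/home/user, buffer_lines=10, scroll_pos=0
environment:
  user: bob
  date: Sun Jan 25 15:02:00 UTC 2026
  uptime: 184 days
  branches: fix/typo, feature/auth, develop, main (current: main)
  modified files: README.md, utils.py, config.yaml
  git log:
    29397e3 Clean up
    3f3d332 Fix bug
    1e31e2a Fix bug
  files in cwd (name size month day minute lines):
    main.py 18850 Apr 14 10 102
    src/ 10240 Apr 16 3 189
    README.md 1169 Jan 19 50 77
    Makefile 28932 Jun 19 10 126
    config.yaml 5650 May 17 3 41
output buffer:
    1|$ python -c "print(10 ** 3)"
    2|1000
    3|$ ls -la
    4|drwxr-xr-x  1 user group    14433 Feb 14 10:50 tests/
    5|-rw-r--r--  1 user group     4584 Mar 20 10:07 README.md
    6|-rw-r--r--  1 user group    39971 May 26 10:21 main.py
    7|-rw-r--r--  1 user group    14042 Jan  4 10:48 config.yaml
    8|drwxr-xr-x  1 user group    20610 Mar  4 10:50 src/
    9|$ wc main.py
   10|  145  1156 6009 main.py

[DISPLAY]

$ python -c "print(10 ** 3)"                                              
1000                                                                      
$ ls -la                                                                  
drwxr-xr-x  1 user group    14433 Feb 14 10:50 tests/                     
-rw-r--r--  1 user group     4584 Mar 20 10:07 README.md                  
-rw-r--r--  1 user group    39971 May 26 10:21 main.py                    
-rw-r--r--  1 user group    14042 Jan  4 10:48 config.yaml                
drwxr-xr-x  1 user group    20610 Mar  4 10:50 src/                       
$ wc main.py                                                              
  145  1156 6009 main.py                                                  
$ █                                                                       
                                                                          
                                                                          
                                                                          
                                                                          
                                                                          
                                                                          
                                                                          
                                                                          
                                                                          
                                                                          
                                                                          
                                                                          
                                                                          
                                                                          
                                                                          
                                                                          
                                                                          
                                                                          
                                                                          
                                                                          


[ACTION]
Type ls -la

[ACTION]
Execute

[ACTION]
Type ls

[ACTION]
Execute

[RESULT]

$ python -c "print(10 ** 3)"                                              
1000                                                                      
$ ls -la                                                                  
drwxr-xr-x  1 user group    14433 Feb 14 10:50 tests/                     
-rw-r--r--  1 user group     4584 Mar 20 10:07 README.md                  
-rw-r--r--  1 user group    39971 May 26 10:21 main.py                    
-rw-r--r--  1 user group    14042 Jan  4 10:48 config.yaml                
drwxr-xr-x  1 user group    20610 Mar  4 10:50 src/                       
$ wc main.py                                                              
  145  1156 6009 main.py                                                  
$ ls -la                                                                  
-rw-r--r--  1 bob group    18850 Apr 14 10:10 main.py                     
drwxr-xr-x  1 bob group    10240 Apr 16 10:03 src/                        
-rw-r--r--  1 bob group     1169 Jan 19 10:50 README.md                   
-rw-r--r--  1 bob group    28932 Jun 19 10:10 Makefile                    
-rw-r--r--  1 bob group     5650 May 17 10:03 config.yaml                 
$ ls                                                                      
main.py  src/  README.md  Makefile  config.yaml                           
$ █                                                                       
                                                                          
                                                                          
                                                                          
                                                                          
                                                                          
                                                                          
                                                                          
                                                                          
                                                                          
                                                                          
                                                                          
                                                                          


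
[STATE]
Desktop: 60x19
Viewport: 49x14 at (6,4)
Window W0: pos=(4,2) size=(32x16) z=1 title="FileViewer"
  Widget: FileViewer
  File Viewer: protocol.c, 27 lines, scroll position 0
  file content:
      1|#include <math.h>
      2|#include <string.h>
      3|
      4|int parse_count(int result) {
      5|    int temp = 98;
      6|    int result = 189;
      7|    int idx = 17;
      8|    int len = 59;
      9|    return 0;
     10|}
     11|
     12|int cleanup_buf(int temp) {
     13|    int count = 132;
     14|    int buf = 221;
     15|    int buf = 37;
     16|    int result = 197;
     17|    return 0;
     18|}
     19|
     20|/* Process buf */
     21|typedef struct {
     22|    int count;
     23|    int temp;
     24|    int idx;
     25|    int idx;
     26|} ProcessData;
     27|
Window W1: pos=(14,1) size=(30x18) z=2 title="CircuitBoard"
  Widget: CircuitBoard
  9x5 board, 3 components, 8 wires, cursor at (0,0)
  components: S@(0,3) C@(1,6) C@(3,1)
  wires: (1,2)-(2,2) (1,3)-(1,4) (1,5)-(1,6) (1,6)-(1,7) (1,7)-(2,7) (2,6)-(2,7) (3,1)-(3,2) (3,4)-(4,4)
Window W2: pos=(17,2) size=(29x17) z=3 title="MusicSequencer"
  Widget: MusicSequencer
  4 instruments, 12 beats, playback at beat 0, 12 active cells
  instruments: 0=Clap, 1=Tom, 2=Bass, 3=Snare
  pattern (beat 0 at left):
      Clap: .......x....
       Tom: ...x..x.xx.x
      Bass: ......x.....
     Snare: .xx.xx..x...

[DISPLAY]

────────┃  ┠───────────────────────────┨         
include ┃0 ┃      ▼12345678901         ┃         
include ┃  ┃  Clap·······█····         ┃         
        ┃1 ┃   Tom···█··█·██·█         ┃         
nt parse┃  ┃  Bass······█·····         ┃         
   int t┃2 ┃ Snare·██·██··█···         ┃         
   int r┃  ┃                           ┃         
   int i┃3 ┃                           ┃         
   int l┃  ┃                           ┃         
   retur┃4 ┃                           ┃         
        ┃Cu┃                           ┃         
        ┃  ┃                           ┃         
nt clean┃  ┃                           ┃         
━━━━━━━━┃  ┃                           ┃         


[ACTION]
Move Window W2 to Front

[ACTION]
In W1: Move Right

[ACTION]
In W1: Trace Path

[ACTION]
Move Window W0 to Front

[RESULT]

─────────────────────────────┨─────────┨         
include <math.h>            ▲┃         ┃         
include <string.h>          █┃         ┃         
                            ░┃         ┃         
nt parse_count(int result) {░┃         ┃         
   int temp = 98;           ░┃         ┃         
   int result = 189;        ░┃         ┃         
   int idx = 17;            ░┃         ┃         
   int len = 59;            ░┃         ┃         
   return 0;                ░┃         ┃         
                            ░┃         ┃         
                            ░┃         ┃         
nt cleanup_buf(int temp) {  ▼┃         ┃         
━━━━━━━━━━━━━━━━━━━━━━━━━━━━━┛         ┃         


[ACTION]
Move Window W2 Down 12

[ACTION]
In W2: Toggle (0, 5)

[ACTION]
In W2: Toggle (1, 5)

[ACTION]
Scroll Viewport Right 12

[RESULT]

────────────────────────┨─────────┨              
de <math.h>            ▲┃         ┃              
de <string.h>          █┃         ┃              
                       ░┃         ┃              
rse_count(int result) {░┃         ┃              
t temp = 98;           ░┃         ┃              
t result = 189;        ░┃         ┃              
t idx = 17;            ░┃         ┃              
t len = 59;            ░┃         ┃              
turn 0;                ░┃         ┃              
                       ░┃         ┃              
                       ░┃         ┃              
eanup_buf(int temp) {  ▼┃         ┃              
━━━━━━━━━━━━━━━━━━━━━━━━┛         ┃              


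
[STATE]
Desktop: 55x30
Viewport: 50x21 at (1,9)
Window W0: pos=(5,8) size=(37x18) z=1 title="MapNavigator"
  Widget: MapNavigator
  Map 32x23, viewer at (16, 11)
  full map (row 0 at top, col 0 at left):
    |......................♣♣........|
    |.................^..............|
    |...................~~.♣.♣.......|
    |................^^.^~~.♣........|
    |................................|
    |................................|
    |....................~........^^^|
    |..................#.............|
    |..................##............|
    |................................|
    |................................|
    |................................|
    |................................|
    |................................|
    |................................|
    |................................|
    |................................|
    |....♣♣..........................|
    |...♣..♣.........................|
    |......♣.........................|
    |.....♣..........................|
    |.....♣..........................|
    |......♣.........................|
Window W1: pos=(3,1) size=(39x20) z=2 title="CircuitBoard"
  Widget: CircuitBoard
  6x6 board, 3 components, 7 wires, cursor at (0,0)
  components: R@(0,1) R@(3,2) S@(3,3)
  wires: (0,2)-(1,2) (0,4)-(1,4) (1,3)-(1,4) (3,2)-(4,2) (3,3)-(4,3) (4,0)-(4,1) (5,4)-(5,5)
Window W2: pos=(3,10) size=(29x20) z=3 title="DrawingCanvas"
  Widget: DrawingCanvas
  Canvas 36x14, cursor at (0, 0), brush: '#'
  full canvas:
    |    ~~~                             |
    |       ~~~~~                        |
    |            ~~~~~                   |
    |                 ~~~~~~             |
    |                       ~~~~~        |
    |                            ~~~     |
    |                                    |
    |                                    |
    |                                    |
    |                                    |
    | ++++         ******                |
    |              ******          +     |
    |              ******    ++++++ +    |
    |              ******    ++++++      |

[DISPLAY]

  ┃2                                    ┃         
  ┏━━━━━━━━━━━━━━━━━━━━━━━━━━━┓         ┃         
  ┃ DrawingCanvas             ┃         ┃         
  ┠───────────────────────────┨         ┃         
  ┃+   ~~~                    ┃         ┃         
  ┃       ~~~~~               ┃         ┃         
  ┃            ~~~~~          ┃         ┃         
  ┃                 ~~~~~~    ┃         ┃         
  ┃                       ~~~~┃         ┃         
  ┃                           ┃         ┃         
  ┃                           ┃         ┃         
  ┃                           ┃━━━━━━━━━┛         
  ┃                           ┃.......  ┃         
  ┃                           ┃.......  ┃         
  ┃ ++++         ******       ┃.......  ┃         
  ┃              ******       ┃.......  ┃         
  ┃              ******    +++┃━━━━━━━━━┛         
  ┃              ******    +++┃                   
  ┃                           ┃                   
  ┃                           ┃                   
  ┗━━━━━━━━━━━━━━━━━━━━━━━━━━━┛                   


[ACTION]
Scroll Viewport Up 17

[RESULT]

                                                  
  ┏━━━━━━━━━━━━━━━━━━━━━━━━━━━━━━━━━━━━━┓         
  ┃ CircuitBoard                        ┃         
  ┠─────────────────────────────────────┨         
  ┃   0 1 2 3 4 5                       ┃         
  ┃0  [.]  R   ·       ·                ┃         
  ┃            │       │                ┃         
  ┃1           ·   · ─ ·                ┃         
  ┃                                     ┃         
  ┃2                                    ┃         
  ┏━━━━━━━━━━━━━━━━━━━━━━━━━━━┓         ┃         
  ┃ DrawingCanvas             ┃         ┃         
  ┠───────────────────────────┨         ┃         
  ┃+   ~~~                    ┃         ┃         
  ┃       ~~~~~               ┃         ┃         
  ┃            ~~~~~          ┃         ┃         
  ┃                 ~~~~~~    ┃         ┃         
  ┃                       ~~~~┃         ┃         
  ┃                           ┃         ┃         
  ┃                           ┃         ┃         
  ┃                           ┃━━━━━━━━━┛         


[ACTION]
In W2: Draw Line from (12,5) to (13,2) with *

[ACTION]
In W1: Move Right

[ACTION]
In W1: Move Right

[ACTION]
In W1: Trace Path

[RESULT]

                                                  
  ┏━━━━━━━━━━━━━━━━━━━━━━━━━━━━━━━━━━━━━┓         
  ┃ CircuitBoard                        ┃         
  ┠─────────────────────────────────────┨         
  ┃   0 1 2 3 4 5                       ┃         
  ┃0       R  [.]      ·                ┃         
  ┃            │       │                ┃         
  ┃1           ·   · ─ ·                ┃         
  ┃                                     ┃         
  ┃2                                    ┃         
  ┏━━━━━━━━━━━━━━━━━━━━━━━━━━━┓         ┃         
  ┃ DrawingCanvas             ┃         ┃         
  ┠───────────────────────────┨         ┃         
  ┃+   ~~~                    ┃         ┃         
  ┃       ~~~~~               ┃         ┃         
  ┃            ~~~~~          ┃         ┃         
  ┃                 ~~~~~~    ┃ith 2 nod┃         
  ┃                       ~~~~┃         ┃         
  ┃                           ┃         ┃         
  ┃                           ┃         ┃         
  ┃                           ┃━━━━━━━━━┛         


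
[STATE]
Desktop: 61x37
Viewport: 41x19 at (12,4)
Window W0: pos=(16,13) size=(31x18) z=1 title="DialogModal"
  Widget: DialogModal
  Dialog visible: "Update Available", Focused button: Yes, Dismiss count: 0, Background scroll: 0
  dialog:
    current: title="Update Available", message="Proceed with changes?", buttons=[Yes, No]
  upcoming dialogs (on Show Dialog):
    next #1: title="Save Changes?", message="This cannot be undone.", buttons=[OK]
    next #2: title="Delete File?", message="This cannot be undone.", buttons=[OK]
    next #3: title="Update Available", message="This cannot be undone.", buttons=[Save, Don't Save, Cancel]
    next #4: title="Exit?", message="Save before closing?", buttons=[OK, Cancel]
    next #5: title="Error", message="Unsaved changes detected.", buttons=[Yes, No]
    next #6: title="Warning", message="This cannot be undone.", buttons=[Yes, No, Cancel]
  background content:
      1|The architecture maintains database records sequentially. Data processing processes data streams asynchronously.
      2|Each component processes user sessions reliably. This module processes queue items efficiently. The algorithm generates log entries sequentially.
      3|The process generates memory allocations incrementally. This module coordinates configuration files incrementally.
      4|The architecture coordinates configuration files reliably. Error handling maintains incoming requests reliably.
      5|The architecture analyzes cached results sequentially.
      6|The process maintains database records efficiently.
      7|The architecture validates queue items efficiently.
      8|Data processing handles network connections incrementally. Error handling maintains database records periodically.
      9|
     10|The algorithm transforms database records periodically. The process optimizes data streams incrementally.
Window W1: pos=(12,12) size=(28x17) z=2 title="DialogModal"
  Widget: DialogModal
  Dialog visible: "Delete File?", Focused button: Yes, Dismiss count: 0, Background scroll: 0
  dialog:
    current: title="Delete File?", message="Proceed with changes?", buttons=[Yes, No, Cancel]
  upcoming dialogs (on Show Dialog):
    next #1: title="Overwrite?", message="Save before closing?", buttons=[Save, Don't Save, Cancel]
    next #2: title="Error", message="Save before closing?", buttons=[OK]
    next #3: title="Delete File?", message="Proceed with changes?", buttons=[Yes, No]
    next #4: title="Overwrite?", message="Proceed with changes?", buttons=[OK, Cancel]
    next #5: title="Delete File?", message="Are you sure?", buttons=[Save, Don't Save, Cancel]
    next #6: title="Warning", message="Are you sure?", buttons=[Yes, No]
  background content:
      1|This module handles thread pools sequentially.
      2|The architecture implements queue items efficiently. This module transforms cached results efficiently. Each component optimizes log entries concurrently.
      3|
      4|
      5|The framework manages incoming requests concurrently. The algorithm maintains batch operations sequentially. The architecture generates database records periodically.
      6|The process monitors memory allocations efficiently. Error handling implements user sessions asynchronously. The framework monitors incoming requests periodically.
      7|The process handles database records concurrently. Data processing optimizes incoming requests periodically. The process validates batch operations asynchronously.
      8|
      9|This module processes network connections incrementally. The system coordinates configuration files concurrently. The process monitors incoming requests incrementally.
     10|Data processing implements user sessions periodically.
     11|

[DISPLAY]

                                         
                                         
                                         
                                         
                                         
                                         
                                         
                                         
┏━━━━━━━━━━━━━━━━━━━━━━━━━━┓             
┃ DialogModal              ┃━━━━━━┓      
┠──────────────────────────┨      ┃      
┃This module handles thread┃──────┨      
┃The architecture implement┃ins da┃      
┃                          ┃s user┃      
┃                          ┃emory ┃      
┃Th┌────────────────────┐co┃nates ┃      
┃Th│    Delete File?    │or┃───┐ac┃      
┃Th│Proceed with changes│ba┃   │as┃      
┃  │[Yes]  No   Cancel  │  ┃s? │qu┃      


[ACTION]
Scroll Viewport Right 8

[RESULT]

                                         
                                         
                                         
                                         
                                         
                                         
                                         
                                         
━━━━━━━━━━━━━━━━━━━┓                     
Modal              ┃━━━━━━┓              
───────────────────┨      ┃              
dule handles thread┃──────┨              
hitecture implement┃ins da┃              
                   ┃s user┃              
                   ┃emory ┃              
────────────────┐co┃nates ┃              
Delete File?    │or┃───┐ac┃              
eed with changes│ba┃   │as┃              
]  No   Cancel  │  ┃s? │qu┃              


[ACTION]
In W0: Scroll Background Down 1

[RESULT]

                                         
                                         
                                         
                                         
                                         
                                         
                                         
                                         
━━━━━━━━━━━━━━━━━━━┓                     
Modal              ┃━━━━━━┓              
───────────────────┨      ┃              
dule handles thread┃──────┨              
hitecture implement┃s user┃              
                   ┃emory ┃              
                   ┃nates ┃              
────────────────┐co┃es cac┃              
Delete File?    │or┃───┐as┃              
eed with changes│ba┃   │qu┃              
]  No   Cancel  │  ┃s? │wo┃              


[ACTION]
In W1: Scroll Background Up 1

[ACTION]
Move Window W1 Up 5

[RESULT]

                                         
                                         
                                         
━━━━━━━━━━━━━━━━━━━┓                     
Modal              ┃                     
───────────────────┨                     
dule handles thread┃                     
hitecture implement┃                     
                   ┃                     
                   ┃━━━━━━┓              
────────────────┐co┃      ┃              
Delete File?    │or┃──────┨              
eed with changes│ba┃s user┃              
]  No   Cancel  │  ┃emory ┃              
────────────────┘tw┃nates ┃              
ocessing implements┃es cac┃              
                   ┃───┐as┃              
                   ┃   │qu┃              
                   ┃s? │wo┃              
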